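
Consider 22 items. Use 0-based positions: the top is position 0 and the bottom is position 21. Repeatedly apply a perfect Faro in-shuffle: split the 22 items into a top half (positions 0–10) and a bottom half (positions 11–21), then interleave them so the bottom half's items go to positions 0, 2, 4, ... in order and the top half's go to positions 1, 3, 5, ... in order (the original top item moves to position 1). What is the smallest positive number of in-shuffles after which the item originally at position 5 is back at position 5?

Follow position 5 under repeated in-shuffles:
5 → 11 → 0 → 1 → 3 → 7 → 15 → 8 → 17 → 12 → 2 → 5
It first returns after 11 in-shuffles.

11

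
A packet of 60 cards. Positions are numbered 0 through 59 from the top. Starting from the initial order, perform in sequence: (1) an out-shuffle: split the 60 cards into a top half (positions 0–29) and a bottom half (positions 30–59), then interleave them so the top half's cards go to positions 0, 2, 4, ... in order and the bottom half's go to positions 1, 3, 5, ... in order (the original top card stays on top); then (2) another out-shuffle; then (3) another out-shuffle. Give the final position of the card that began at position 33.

Track the card from position 33 forward through each operation:
  after op 1 (out-shuffle): 33 → 7
  after op 2 (out-shuffle): 7 → 14
  after op 3 (out-shuffle): 14 → 28

28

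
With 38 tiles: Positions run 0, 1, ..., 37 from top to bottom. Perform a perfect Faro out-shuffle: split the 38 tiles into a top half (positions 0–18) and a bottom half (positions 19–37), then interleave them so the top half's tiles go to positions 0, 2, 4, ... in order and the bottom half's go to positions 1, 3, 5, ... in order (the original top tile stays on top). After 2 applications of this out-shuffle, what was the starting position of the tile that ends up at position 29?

35

Work backwards from position 29, undoing one out-shuffle at a time:
29 ← 33 ← 35
So the tile now at position 29 started at position 35.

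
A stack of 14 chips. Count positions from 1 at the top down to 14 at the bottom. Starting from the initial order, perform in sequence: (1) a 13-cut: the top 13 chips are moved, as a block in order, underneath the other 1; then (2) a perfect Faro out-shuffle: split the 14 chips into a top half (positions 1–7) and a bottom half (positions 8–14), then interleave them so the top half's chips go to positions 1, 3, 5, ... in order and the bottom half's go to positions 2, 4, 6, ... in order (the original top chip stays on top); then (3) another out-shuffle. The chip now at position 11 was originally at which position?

Undo the operations in reverse order, starting from position 11:
  undo op 3 (out-shuffle, from top half): 11 ← 6
  undo op 2 (out-shuffle, from bottom half): 6 ← 10
  undo op 1 (cut 13): 10 ← 9
So the chip at position 11 came from original position 9.

9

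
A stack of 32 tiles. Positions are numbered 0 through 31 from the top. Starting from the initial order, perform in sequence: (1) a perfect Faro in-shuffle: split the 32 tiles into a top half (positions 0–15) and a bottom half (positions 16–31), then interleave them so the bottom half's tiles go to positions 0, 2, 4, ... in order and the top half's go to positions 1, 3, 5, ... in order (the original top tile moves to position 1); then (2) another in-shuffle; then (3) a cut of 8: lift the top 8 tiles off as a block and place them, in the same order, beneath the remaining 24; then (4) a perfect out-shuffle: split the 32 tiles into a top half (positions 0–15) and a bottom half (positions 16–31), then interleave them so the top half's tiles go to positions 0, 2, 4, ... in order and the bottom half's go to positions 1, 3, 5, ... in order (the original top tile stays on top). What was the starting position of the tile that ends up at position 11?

23

Undo the operations in reverse order, starting from position 11:
  undo op 4 (out-shuffle, from bottom half): 11 ← 21
  undo op 3 (cut 8): 21 ← 29
  undo op 2 (in-shuffle, from top half): 29 ← 14
  undo op 1 (in-shuffle, from bottom half): 14 ← 23
So the tile at position 11 came from original position 23.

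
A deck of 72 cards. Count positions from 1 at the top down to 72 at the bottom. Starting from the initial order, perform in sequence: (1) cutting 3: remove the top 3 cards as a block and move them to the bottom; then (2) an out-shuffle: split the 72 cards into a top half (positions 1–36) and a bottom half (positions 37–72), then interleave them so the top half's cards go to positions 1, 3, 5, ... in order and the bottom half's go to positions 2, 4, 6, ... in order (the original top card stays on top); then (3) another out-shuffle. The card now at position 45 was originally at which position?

15

Undo the operations in reverse order, starting from position 45:
  undo op 3 (out-shuffle, from top half): 45 ← 23
  undo op 2 (out-shuffle, from top half): 23 ← 12
  undo op 1 (cut 3): 12 ← 15
So the card at position 45 came from original position 15.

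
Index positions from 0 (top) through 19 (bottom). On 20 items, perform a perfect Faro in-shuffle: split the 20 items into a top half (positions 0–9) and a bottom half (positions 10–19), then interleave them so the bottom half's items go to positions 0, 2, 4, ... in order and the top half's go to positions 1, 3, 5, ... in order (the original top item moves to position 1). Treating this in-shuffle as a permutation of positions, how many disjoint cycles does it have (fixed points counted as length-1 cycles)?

5

Trace each unvisited position around until it returns:
(0 1 3 7 15 10) (2 5 11) (4 9 19 18 16 12) (6 13) (8 17 14)
5 cycles in total.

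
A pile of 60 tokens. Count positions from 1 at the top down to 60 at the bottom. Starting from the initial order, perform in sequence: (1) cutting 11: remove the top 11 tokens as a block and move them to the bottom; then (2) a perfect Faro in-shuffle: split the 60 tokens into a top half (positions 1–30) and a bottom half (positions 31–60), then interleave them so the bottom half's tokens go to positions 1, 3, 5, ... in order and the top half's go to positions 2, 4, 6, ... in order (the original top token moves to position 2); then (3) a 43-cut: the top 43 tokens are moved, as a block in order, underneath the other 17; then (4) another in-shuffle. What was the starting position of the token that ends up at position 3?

49

Undo the operations in reverse order, starting from position 3:
  undo op 4 (in-shuffle, from bottom half): 3 ← 32
  undo op 3 (cut 43): 32 ← 15
  undo op 2 (in-shuffle, from bottom half): 15 ← 38
  undo op 1 (cut 11): 38 ← 49
So the token at position 3 came from original position 49.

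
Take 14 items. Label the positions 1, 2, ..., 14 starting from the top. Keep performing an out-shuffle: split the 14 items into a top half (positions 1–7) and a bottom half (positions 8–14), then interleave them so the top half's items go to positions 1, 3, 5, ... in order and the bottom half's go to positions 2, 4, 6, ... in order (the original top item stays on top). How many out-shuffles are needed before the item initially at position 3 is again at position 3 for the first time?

Follow position 3 under repeated out-shuffles:
3 → 5 → 9 → 4 → 7 → 13 → 12 → 10 → 6 → 11 → 8 → 2 → 3
It first returns after 12 out-shuffles.

12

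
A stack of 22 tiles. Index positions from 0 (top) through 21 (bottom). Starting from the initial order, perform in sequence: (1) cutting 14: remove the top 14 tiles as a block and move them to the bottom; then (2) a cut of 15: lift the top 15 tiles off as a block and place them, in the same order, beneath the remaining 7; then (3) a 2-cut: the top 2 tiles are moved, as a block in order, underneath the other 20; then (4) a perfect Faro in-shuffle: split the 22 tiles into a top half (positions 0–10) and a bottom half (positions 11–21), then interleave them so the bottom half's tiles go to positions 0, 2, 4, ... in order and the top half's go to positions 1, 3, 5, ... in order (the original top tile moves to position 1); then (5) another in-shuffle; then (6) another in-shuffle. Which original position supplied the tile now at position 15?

10

Undo the operations in reverse order, starting from position 15:
  undo op 6 (in-shuffle, from top half): 15 ← 7
  undo op 5 (in-shuffle, from top half): 7 ← 3
  undo op 4 (in-shuffle, from top half): 3 ← 1
  undo op 3 (cut 2): 1 ← 3
  undo op 2 (cut 15): 3 ← 18
  undo op 1 (cut 14): 18 ← 10
So the tile at position 15 came from original position 10.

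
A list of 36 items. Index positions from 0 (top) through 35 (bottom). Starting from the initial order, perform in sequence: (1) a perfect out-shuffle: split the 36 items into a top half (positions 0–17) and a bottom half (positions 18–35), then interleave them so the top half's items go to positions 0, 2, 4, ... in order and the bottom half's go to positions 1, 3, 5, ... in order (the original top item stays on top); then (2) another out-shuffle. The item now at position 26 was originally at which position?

Undo the operations in reverse order, starting from position 26:
  undo op 2 (out-shuffle, from top half): 26 ← 13
  undo op 1 (out-shuffle, from bottom half): 13 ← 24
So the item at position 26 came from original position 24.

24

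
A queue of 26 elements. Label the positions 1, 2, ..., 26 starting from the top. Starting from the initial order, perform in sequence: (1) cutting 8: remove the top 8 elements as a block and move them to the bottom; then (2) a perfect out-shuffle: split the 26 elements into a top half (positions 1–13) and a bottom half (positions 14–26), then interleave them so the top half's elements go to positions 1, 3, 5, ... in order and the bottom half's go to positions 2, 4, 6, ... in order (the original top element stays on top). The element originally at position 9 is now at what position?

1

Track the element from position 9 forward through each operation:
  after op 1 (cut 8): 9 → 1
  after op 2 (out-shuffle): 1 → 1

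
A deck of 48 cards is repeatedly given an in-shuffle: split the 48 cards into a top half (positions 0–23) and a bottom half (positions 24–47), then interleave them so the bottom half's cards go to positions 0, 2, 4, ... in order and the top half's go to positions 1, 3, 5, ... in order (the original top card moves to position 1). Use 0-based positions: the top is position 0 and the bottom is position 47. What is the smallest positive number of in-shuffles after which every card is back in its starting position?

The in-shuffle permutes the 48 positions with cycle lengths [3, 3, 21, 21].
Every card is home exactly when every cycle has completed a whole number of laps, i.e. after lcm(3, 21) = 21 in-shuffles.

21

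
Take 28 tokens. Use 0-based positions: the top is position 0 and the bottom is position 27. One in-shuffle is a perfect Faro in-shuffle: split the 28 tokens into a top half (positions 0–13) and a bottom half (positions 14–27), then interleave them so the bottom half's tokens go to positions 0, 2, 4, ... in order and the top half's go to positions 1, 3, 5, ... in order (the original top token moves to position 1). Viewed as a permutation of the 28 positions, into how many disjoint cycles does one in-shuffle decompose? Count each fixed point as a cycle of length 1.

1

Trace each unvisited position around until it returns:
(0 1 3 7 15 2 ... len 28)
1 cycle in total.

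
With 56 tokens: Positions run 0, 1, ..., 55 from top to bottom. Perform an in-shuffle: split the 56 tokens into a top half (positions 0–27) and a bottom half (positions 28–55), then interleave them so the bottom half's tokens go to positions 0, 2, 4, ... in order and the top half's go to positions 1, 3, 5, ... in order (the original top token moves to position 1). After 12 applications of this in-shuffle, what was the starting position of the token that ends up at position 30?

45

Work backwards from position 30, undoing one in-shuffle at a time:
30 ← 43 ← 21 ← 10 ← 33 ← 16 ← 36 ← 46 ← 51 ← 25 ← 12 ← 34 ← 45
So the token now at position 30 started at position 45.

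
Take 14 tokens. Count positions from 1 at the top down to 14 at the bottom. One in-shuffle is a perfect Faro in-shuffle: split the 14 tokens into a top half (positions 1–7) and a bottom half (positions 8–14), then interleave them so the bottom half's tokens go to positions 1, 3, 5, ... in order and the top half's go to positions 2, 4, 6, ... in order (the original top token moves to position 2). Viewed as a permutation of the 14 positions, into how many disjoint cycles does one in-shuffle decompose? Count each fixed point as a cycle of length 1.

Trace each unvisited position around until it returns:
(1 2 4 8) (3 6 12 9) (5 10) (7 14 13 11)
4 cycles in total.

4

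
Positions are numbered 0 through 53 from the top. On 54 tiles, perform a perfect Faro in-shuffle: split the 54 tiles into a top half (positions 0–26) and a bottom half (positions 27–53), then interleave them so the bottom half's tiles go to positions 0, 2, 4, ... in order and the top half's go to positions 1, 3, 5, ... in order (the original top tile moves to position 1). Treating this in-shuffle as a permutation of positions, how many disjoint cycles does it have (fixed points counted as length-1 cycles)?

4

Trace each unvisited position around until it returns:
(0 1 3 7 15 31 ... len 20) (2 5 11 23 47 40 ... len 20) (4 9 19 39 24 49 44 34 14 29) (10 21 43 32)
4 cycles in total.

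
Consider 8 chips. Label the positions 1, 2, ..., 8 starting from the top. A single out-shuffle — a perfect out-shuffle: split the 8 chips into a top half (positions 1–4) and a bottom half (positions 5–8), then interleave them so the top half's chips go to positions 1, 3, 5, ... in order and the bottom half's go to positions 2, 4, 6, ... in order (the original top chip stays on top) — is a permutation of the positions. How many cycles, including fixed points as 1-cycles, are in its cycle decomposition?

Trace each unvisited position around until it returns:
(1) (2 3 5) (4 7 6) (8)
4 cycles in total.

4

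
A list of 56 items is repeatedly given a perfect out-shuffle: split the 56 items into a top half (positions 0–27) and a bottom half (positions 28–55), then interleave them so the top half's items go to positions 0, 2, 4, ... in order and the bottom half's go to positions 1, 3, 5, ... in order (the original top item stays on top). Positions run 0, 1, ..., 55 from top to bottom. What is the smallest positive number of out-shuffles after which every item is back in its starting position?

The out-shuffle permutes the 56 positions with cycle lengths [1, 1, 4, 10, 20, 20].
Every item is home exactly when every cycle has completed a whole number of laps, i.e. after lcm(1, 4, 10, 20) = 20 out-shuffles.

20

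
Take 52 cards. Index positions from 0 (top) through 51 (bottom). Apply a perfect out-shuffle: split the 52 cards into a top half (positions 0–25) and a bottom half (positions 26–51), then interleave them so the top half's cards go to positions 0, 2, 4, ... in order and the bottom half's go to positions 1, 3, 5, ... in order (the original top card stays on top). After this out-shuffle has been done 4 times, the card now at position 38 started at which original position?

47

Work backwards from position 38, undoing one out-shuffle at a time:
38 ← 19 ← 35 ← 43 ← 47
So the card now at position 38 started at position 47.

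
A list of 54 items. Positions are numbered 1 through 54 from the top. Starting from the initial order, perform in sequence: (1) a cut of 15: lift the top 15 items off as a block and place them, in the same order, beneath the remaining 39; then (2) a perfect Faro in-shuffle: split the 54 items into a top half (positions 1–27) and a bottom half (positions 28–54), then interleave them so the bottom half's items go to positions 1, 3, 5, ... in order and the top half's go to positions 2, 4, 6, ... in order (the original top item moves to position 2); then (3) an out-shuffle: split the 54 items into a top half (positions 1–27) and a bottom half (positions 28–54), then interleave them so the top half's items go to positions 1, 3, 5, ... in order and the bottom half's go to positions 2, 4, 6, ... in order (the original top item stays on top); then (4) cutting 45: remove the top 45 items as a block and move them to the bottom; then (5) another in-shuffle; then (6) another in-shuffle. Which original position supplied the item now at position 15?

Undo the operations in reverse order, starting from position 15:
  undo op 6 (in-shuffle, from bottom half): 15 ← 35
  undo op 5 (in-shuffle, from bottom half): 35 ← 45
  undo op 4 (cut 45): 45 ← 36
  undo op 3 (out-shuffle, from bottom half): 36 ← 45
  undo op 2 (in-shuffle, from bottom half): 45 ← 50
  undo op 1 (cut 15): 50 ← 11
So the item at position 15 came from original position 11.

11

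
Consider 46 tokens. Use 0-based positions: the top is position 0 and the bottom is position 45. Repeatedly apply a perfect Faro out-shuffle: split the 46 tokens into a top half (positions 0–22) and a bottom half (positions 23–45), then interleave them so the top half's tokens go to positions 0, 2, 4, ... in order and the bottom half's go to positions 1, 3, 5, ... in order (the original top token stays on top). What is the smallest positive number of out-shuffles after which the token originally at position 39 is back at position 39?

4

Follow position 39 under repeated out-shuffles:
39 → 33 → 21 → 42 → 39
It first returns after 4 out-shuffles.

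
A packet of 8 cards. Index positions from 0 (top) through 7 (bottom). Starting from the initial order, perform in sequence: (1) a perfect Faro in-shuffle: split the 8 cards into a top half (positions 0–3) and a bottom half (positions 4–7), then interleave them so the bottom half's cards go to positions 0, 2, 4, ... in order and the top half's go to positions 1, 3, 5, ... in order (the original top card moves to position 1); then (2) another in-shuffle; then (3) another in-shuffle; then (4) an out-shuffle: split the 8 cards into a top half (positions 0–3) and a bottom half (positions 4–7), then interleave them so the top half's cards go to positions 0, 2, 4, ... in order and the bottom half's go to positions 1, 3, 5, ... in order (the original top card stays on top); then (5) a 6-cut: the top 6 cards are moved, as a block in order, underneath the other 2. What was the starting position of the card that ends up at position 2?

Undo the operations in reverse order, starting from position 2:
  undo op 5 (cut 6): 2 ← 0
  undo op 4 (out-shuffle, from top half): 0 ← 0
  undo op 3 (in-shuffle, from bottom half): 0 ← 4
  undo op 2 (in-shuffle, from bottom half): 4 ← 6
  undo op 1 (in-shuffle, from bottom half): 6 ← 7
So the card at position 2 came from original position 7.

7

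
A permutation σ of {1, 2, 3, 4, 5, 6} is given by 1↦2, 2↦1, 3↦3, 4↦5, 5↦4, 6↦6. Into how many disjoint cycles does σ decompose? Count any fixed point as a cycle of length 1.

4

Cycle decomposition: (1 2) (3) (4 5) (6).
4 cycles.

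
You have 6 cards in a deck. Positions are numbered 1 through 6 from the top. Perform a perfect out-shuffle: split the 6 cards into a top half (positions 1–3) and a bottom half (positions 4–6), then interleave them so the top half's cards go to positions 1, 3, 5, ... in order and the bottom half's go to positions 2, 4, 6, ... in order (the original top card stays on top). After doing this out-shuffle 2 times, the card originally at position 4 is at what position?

3

Track the card's position through each out-shuffle:
4 → 2 → 3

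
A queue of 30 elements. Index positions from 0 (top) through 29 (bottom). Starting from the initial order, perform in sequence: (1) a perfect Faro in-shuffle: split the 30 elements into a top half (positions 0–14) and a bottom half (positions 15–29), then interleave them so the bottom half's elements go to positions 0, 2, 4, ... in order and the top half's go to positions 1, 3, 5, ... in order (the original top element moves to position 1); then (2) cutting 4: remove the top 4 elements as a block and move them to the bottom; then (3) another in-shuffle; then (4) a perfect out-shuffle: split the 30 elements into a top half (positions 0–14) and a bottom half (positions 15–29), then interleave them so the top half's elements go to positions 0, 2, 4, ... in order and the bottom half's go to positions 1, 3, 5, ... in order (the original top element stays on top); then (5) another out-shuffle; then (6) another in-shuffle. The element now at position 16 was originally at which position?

Undo the operations in reverse order, starting from position 16:
  undo op 6 (in-shuffle, from bottom half): 16 ← 23
  undo op 5 (out-shuffle, from bottom half): 23 ← 26
  undo op 4 (out-shuffle, from top half): 26 ← 13
  undo op 3 (in-shuffle, from top half): 13 ← 6
  undo op 2 (cut 4): 6 ← 10
  undo op 1 (in-shuffle, from bottom half): 10 ← 20
So the element at position 16 came from original position 20.

20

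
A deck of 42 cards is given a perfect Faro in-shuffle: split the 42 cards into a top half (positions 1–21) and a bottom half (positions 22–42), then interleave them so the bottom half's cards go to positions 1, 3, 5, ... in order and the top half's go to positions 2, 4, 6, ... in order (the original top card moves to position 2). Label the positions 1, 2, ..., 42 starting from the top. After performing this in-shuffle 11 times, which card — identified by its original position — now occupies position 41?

Work backwards from position 41, undoing one in-shuffle at a time:
41 ← 42 ← 21 ← 32 ← 16 ← 8 ← 4 ← 2 ← 1 ← 22 ← 11 ← 27
So the card now at position 41 started at position 27.

27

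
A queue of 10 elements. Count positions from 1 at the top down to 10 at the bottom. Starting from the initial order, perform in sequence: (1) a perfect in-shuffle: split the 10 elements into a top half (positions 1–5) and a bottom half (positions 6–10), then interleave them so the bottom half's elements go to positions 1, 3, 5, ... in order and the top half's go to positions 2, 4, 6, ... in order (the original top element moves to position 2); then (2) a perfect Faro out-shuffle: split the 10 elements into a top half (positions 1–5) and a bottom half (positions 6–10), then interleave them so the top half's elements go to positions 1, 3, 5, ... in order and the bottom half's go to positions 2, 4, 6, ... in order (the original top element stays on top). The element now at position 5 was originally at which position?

7

Undo the operations in reverse order, starting from position 5:
  undo op 2 (out-shuffle, from top half): 5 ← 3
  undo op 1 (in-shuffle, from bottom half): 3 ← 7
So the element at position 5 came from original position 7.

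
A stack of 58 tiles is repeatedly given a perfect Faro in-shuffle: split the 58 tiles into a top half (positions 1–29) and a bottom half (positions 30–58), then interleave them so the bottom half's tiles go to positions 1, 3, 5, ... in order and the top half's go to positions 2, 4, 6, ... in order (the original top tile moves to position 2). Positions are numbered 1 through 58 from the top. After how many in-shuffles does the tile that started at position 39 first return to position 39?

Follow position 39 under repeated in-shuffles:
39 → 19 → 38 → 17 → 34 → 9 → 18 → 36 → ... → 39 (length 58)
It first returns after 58 in-shuffles.

58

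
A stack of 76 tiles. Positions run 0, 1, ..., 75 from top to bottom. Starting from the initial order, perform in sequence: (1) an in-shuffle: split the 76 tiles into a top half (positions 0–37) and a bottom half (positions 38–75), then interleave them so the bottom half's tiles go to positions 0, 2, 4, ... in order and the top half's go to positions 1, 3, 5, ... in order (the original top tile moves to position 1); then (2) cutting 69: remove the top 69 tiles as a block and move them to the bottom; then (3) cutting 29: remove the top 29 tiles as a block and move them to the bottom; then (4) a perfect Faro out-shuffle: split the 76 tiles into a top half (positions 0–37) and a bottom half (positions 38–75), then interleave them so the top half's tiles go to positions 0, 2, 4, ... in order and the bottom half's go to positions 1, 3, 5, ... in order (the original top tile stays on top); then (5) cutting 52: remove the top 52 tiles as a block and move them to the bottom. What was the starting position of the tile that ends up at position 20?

67

Undo the operations in reverse order, starting from position 20:
  undo op 5 (cut 52): 20 ← 72
  undo op 4 (out-shuffle, from top half): 72 ← 36
  undo op 3 (cut 29): 36 ← 65
  undo op 2 (cut 69): 65 ← 58
  undo op 1 (in-shuffle, from bottom half): 58 ← 67
So the tile at position 20 came from original position 67.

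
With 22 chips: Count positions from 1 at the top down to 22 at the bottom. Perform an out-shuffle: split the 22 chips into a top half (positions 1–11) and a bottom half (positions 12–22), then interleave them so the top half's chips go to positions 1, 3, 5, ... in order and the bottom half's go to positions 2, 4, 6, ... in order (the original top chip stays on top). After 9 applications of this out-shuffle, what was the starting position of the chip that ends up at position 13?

Work backwards from position 13, undoing one out-shuffle at a time:
13 ← 7 ← 4 ← 13 ← 7 ← 4 ← 13 ← 7 ← 4 ← 13
So the chip now at position 13 started at position 13.

13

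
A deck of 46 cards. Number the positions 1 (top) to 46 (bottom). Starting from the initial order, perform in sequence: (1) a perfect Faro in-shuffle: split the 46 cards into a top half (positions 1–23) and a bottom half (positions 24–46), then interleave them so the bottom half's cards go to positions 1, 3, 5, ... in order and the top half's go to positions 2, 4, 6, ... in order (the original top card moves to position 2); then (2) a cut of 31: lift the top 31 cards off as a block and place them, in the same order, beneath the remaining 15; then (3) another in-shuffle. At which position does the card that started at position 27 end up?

44

Track the card from position 27 forward through each operation:
  after op 1 (in-shuffle): 27 → 7
  after op 2 (cut 31): 7 → 22
  after op 3 (in-shuffle): 22 → 44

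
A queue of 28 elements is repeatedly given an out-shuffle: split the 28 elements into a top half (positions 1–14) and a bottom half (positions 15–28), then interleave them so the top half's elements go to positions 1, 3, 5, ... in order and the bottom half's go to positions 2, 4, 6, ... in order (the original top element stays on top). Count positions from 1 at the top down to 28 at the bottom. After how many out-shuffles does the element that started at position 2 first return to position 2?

Follow position 2 under repeated out-shuffles:
2 → 3 → 5 → 9 → 17 → 6 → 11 → 21 → 14 → 27 → 26 → 24 → 20 → 12 → 23 → 18 → 8 → 15 → 2
It first returns after 18 out-shuffles.

18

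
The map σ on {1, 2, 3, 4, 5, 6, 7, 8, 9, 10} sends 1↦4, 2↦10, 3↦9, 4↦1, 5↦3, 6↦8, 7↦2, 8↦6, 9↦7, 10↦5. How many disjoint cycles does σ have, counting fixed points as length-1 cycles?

3

Cycle decomposition: (1 4) (2 10 5 3 9 7) (6 8).
3 cycles.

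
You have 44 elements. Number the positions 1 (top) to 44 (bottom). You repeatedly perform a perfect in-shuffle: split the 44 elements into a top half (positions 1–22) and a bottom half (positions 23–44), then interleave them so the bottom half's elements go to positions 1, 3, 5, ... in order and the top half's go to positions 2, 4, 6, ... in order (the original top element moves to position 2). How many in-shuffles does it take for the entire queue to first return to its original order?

The in-shuffle permutes the 44 positions with cycle lengths [2, 4, 4, 4, 6, 12, 12].
Every element is home exactly when every cycle has completed a whole number of laps, i.e. after lcm(2, 4, 6, 12) = 12 in-shuffles.

12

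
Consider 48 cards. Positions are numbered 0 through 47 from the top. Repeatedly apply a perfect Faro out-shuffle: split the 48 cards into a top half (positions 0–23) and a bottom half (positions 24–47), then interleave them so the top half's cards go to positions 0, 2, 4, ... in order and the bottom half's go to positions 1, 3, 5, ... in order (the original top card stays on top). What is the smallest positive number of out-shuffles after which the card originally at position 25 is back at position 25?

Follow position 25 under repeated out-shuffles:
25 → 3 → 6 → 12 → 24 → 1 → 2 → 4 → ... → 25 (length 23)
It first returns after 23 out-shuffles.

23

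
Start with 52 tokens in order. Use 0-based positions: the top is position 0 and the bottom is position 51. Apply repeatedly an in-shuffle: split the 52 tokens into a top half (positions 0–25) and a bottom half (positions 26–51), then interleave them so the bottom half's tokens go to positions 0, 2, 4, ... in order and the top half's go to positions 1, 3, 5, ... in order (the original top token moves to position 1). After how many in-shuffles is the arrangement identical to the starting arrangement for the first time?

The in-shuffle permutes the 52 positions with cycle lengths [52].
Every token is home exactly when every cycle has completed a whole number of laps, i.e. after lcm(52) = 52 in-shuffles.

52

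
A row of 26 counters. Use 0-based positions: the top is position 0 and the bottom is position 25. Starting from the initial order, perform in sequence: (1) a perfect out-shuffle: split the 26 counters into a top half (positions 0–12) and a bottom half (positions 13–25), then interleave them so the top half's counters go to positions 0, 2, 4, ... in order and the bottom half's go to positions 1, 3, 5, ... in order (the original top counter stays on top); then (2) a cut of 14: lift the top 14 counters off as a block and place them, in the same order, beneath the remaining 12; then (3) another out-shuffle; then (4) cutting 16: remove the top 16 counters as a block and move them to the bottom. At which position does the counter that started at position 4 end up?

25

Track the counter from position 4 forward through each operation:
  after op 1 (out-shuffle): 4 → 8
  after op 2 (cut 14): 8 → 20
  after op 3 (out-shuffle): 20 → 15
  after op 4 (cut 16): 15 → 25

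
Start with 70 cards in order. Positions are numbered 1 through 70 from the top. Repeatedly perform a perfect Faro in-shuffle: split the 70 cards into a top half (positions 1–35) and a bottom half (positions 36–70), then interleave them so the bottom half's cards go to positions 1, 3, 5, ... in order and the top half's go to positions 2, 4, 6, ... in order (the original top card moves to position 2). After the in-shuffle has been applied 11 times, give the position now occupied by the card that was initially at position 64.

Track the card's position through each in-shuffle:
64 → 57 → 43 → 15 → 30 → 60 → 49 → 27 → 54 → 37 → 3 → 6

6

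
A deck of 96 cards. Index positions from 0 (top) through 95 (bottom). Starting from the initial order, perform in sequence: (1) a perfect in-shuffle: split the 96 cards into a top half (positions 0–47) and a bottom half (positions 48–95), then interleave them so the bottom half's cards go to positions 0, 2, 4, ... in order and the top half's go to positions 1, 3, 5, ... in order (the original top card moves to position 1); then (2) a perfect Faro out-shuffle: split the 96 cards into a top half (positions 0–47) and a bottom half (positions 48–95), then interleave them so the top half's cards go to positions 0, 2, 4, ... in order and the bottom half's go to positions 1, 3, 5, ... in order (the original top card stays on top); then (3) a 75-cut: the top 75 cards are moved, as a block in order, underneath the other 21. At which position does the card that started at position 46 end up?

Track the card from position 46 forward through each operation:
  after op 1 (in-shuffle): 46 → 93
  after op 2 (out-shuffle): 93 → 91
  after op 3 (cut 75): 91 → 16

16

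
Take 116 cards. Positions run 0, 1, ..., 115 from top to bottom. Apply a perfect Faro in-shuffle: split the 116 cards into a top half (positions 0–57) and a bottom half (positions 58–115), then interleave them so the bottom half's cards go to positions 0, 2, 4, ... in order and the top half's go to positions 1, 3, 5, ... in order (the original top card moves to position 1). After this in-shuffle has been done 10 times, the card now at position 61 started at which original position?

13

Work backwards from position 61, undoing one in-shuffle at a time:
61 ← 30 ← 73 ← 36 ← 76 ← 96 ← 106 ← 111 ← 55 ← 27 ← 13
So the card now at position 61 started at position 13.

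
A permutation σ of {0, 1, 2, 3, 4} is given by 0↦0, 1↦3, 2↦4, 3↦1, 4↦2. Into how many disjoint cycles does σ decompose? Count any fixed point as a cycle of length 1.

Cycle decomposition: (0) (1 3) (2 4).
3 cycles.

3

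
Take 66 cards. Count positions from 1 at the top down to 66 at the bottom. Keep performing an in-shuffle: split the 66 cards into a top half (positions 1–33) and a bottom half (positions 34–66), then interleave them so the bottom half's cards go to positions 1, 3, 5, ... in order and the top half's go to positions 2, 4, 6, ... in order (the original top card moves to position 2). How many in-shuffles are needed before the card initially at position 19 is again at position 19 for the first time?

66

Follow position 19 under repeated in-shuffles:
19 → 38 → 9 → 18 → 36 → 5 → 10 → 20 → ... → 19 (length 66)
It first returns after 66 in-shuffles.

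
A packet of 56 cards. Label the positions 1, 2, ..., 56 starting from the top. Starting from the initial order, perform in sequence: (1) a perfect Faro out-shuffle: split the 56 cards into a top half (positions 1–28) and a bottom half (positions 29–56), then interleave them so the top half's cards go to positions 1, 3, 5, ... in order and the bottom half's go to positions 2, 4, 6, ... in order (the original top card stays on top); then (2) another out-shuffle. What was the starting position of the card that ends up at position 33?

9

Undo the operations in reverse order, starting from position 33:
  undo op 2 (out-shuffle, from top half): 33 ← 17
  undo op 1 (out-shuffle, from top half): 17 ← 9
So the card at position 33 came from original position 9.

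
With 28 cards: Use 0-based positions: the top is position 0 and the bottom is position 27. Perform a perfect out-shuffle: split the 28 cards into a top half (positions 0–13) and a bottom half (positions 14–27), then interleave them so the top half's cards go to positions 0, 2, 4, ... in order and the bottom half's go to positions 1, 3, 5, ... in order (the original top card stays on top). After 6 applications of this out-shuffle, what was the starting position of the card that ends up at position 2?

Work backwards from position 2, undoing one out-shuffle at a time:
2 ← 1 ← 14 ← 7 ← 17 ← 22 ← 11
So the card now at position 2 started at position 11.

11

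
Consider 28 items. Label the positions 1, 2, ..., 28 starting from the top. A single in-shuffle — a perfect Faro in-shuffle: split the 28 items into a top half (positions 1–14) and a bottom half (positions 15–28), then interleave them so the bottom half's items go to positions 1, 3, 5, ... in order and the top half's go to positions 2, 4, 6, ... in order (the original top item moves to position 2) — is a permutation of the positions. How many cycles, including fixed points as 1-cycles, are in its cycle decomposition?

1

Trace each unvisited position around until it returns:
(1 2 4 8 16 3 ... len 28)
1 cycle in total.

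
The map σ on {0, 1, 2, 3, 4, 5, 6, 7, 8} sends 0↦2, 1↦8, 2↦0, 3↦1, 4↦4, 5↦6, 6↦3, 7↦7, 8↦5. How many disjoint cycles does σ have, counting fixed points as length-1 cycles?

Cycle decomposition: (0 2) (1 8 5 6 3) (4) (7).
4 cycles.

4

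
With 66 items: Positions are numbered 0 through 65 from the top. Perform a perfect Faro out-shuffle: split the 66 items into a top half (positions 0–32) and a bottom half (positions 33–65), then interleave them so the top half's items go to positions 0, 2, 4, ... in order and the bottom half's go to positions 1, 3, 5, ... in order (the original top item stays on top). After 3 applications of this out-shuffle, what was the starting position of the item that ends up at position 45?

Work backwards from position 45, undoing one out-shuffle at a time:
45 ← 55 ← 60 ← 30
So the item now at position 45 started at position 30.

30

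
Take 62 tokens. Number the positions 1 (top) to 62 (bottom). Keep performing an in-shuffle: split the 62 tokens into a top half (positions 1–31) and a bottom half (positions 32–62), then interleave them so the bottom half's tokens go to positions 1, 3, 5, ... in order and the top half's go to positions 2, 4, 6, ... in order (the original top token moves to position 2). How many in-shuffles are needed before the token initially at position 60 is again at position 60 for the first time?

Follow position 60 under repeated in-shuffles:
60 → 57 → 51 → 39 → 15 → 30 → 60
It first returns after 6 in-shuffles.

6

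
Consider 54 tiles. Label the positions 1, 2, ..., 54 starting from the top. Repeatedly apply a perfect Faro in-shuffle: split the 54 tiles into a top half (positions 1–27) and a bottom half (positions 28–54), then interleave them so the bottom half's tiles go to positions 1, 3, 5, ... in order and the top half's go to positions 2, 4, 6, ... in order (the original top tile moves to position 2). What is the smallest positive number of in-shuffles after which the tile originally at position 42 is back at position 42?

Follow position 42 under repeated in-shuffles:
42 → 29 → 3 → 6 → 12 → 24 → 48 → 41 → 27 → 54 → 53 → 51 → 47 → 39 → 23 → 46 → 37 → 19 → 38 → 21 → 42
It first returns after 20 in-shuffles.

20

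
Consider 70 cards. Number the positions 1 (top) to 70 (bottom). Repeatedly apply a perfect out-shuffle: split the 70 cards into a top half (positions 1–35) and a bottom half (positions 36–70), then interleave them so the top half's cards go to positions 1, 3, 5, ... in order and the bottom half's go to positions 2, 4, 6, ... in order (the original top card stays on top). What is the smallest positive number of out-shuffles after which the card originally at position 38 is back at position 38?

22

Follow position 38 under repeated out-shuffles:
38 → 6 → 11 → 21 → 41 → 12 → 23 → 45 → ... → 38 (length 22)
It first returns after 22 out-shuffles.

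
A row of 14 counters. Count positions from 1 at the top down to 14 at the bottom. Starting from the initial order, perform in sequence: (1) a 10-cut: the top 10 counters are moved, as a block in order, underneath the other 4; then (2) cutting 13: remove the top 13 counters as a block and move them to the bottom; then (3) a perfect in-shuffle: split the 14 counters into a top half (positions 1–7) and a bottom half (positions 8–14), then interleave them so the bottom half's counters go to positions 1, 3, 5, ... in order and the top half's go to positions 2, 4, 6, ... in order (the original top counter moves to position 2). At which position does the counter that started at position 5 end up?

Track the counter from position 5 forward through each operation:
  after op 1 (cut 10): 5 → 9
  after op 2 (cut 13): 9 → 10
  after op 3 (in-shuffle): 10 → 5

5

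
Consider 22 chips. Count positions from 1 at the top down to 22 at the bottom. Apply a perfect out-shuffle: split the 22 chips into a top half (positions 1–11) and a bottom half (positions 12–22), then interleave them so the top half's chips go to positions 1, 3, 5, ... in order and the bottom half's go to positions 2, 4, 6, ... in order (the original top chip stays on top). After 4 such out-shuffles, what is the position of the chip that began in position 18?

Track the chip's position through each out-shuffle:
18 → 14 → 6 → 11 → 21

21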